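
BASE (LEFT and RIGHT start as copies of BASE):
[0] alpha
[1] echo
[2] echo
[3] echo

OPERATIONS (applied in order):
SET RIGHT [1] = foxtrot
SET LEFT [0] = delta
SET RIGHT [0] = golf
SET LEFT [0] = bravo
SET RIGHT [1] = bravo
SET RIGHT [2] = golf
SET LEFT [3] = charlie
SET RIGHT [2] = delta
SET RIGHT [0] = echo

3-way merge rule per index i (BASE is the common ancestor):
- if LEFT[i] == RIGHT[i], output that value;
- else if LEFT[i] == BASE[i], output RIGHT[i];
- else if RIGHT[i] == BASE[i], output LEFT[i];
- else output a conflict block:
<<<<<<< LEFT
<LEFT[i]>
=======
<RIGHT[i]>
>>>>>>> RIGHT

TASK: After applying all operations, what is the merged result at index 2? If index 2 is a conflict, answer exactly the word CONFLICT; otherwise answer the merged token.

Answer: delta

Derivation:
Final LEFT:  [bravo, echo, echo, charlie]
Final RIGHT: [echo, bravo, delta, echo]
i=0: BASE=alpha L=bravo R=echo all differ -> CONFLICT
i=1: L=echo=BASE, R=bravo -> take RIGHT -> bravo
i=2: L=echo=BASE, R=delta -> take RIGHT -> delta
i=3: L=charlie, R=echo=BASE -> take LEFT -> charlie
Index 2 -> delta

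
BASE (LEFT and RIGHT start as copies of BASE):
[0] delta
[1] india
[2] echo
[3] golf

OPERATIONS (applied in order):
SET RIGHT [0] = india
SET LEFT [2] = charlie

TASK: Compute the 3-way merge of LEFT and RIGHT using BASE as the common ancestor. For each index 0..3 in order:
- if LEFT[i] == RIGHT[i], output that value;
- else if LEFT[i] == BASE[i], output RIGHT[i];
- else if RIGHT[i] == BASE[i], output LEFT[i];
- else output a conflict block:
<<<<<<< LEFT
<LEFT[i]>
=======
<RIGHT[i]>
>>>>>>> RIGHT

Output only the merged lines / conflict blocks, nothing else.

Answer: india
india
charlie
golf

Derivation:
Final LEFT:  [delta, india, charlie, golf]
Final RIGHT: [india, india, echo, golf]
i=0: L=delta=BASE, R=india -> take RIGHT -> india
i=1: L=india R=india -> agree -> india
i=2: L=charlie, R=echo=BASE -> take LEFT -> charlie
i=3: L=golf R=golf -> agree -> golf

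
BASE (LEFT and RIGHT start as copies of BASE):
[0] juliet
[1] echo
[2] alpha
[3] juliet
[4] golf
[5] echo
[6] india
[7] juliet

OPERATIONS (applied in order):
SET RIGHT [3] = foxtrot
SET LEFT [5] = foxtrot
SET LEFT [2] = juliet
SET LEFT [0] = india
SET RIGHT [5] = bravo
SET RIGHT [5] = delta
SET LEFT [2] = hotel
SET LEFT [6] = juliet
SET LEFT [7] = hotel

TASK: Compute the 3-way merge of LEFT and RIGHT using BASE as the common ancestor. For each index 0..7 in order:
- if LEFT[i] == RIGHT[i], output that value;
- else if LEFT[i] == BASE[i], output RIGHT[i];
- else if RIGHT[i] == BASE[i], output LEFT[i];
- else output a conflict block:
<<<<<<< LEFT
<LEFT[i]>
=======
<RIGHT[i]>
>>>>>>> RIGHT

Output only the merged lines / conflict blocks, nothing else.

Final LEFT:  [india, echo, hotel, juliet, golf, foxtrot, juliet, hotel]
Final RIGHT: [juliet, echo, alpha, foxtrot, golf, delta, india, juliet]
i=0: L=india, R=juliet=BASE -> take LEFT -> india
i=1: L=echo R=echo -> agree -> echo
i=2: L=hotel, R=alpha=BASE -> take LEFT -> hotel
i=3: L=juliet=BASE, R=foxtrot -> take RIGHT -> foxtrot
i=4: L=golf R=golf -> agree -> golf
i=5: BASE=echo L=foxtrot R=delta all differ -> CONFLICT
i=6: L=juliet, R=india=BASE -> take LEFT -> juliet
i=7: L=hotel, R=juliet=BASE -> take LEFT -> hotel

Answer: india
echo
hotel
foxtrot
golf
<<<<<<< LEFT
foxtrot
=======
delta
>>>>>>> RIGHT
juliet
hotel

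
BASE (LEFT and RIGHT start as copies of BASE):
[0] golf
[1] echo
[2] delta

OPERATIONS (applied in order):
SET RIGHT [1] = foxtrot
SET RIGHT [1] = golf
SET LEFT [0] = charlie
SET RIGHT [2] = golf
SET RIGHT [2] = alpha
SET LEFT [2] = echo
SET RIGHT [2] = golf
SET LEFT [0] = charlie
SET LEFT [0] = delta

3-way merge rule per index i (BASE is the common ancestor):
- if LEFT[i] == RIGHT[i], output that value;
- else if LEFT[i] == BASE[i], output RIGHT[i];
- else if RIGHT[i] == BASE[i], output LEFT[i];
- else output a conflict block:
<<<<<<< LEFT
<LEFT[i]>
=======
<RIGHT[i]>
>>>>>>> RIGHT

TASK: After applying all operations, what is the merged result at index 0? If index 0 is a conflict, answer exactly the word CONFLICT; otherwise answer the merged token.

Final LEFT:  [delta, echo, echo]
Final RIGHT: [golf, golf, golf]
i=0: L=delta, R=golf=BASE -> take LEFT -> delta
i=1: L=echo=BASE, R=golf -> take RIGHT -> golf
i=2: BASE=delta L=echo R=golf all differ -> CONFLICT
Index 0 -> delta

Answer: delta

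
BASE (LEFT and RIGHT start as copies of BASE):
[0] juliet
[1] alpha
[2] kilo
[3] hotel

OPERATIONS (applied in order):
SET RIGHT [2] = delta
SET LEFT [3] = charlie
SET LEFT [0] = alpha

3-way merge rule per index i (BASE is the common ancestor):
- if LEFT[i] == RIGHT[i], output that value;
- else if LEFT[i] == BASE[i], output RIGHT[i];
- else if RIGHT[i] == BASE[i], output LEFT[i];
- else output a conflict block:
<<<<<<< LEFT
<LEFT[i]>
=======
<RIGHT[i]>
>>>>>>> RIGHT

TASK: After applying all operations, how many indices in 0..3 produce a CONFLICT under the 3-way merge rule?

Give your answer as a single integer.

Final LEFT:  [alpha, alpha, kilo, charlie]
Final RIGHT: [juliet, alpha, delta, hotel]
i=0: L=alpha, R=juliet=BASE -> take LEFT -> alpha
i=1: L=alpha R=alpha -> agree -> alpha
i=2: L=kilo=BASE, R=delta -> take RIGHT -> delta
i=3: L=charlie, R=hotel=BASE -> take LEFT -> charlie
Conflict count: 0

Answer: 0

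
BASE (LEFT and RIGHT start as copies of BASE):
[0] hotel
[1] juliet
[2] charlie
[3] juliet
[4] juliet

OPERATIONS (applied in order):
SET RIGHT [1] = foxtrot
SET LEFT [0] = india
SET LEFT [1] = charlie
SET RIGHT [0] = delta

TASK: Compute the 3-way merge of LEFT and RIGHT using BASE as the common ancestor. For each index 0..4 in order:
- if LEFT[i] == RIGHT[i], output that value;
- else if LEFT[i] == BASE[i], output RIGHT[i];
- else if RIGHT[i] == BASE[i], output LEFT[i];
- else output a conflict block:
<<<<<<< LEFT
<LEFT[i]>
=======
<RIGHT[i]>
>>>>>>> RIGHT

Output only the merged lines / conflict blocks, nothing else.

Answer: <<<<<<< LEFT
india
=======
delta
>>>>>>> RIGHT
<<<<<<< LEFT
charlie
=======
foxtrot
>>>>>>> RIGHT
charlie
juliet
juliet

Derivation:
Final LEFT:  [india, charlie, charlie, juliet, juliet]
Final RIGHT: [delta, foxtrot, charlie, juliet, juliet]
i=0: BASE=hotel L=india R=delta all differ -> CONFLICT
i=1: BASE=juliet L=charlie R=foxtrot all differ -> CONFLICT
i=2: L=charlie R=charlie -> agree -> charlie
i=3: L=juliet R=juliet -> agree -> juliet
i=4: L=juliet R=juliet -> agree -> juliet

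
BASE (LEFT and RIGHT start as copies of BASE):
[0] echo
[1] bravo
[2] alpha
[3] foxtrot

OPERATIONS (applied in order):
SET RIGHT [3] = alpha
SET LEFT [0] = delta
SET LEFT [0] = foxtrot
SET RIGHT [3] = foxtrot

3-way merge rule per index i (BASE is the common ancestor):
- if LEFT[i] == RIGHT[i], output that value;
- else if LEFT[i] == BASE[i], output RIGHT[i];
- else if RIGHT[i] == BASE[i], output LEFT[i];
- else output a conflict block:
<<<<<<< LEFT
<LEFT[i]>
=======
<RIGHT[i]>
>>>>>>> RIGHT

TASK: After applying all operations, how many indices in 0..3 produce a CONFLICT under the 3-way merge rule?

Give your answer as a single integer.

Final LEFT:  [foxtrot, bravo, alpha, foxtrot]
Final RIGHT: [echo, bravo, alpha, foxtrot]
i=0: L=foxtrot, R=echo=BASE -> take LEFT -> foxtrot
i=1: L=bravo R=bravo -> agree -> bravo
i=2: L=alpha R=alpha -> agree -> alpha
i=3: L=foxtrot R=foxtrot -> agree -> foxtrot
Conflict count: 0

Answer: 0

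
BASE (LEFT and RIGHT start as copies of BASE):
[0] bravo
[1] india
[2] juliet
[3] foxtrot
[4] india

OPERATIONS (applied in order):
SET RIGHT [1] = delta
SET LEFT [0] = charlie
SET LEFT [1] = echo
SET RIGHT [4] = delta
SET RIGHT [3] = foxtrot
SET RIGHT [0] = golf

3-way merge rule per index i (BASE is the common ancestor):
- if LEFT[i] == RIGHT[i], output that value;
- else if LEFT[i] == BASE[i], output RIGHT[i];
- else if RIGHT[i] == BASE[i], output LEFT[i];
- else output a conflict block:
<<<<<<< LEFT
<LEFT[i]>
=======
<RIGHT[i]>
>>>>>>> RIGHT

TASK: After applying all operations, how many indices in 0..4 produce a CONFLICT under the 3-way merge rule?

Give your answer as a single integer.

Answer: 2

Derivation:
Final LEFT:  [charlie, echo, juliet, foxtrot, india]
Final RIGHT: [golf, delta, juliet, foxtrot, delta]
i=0: BASE=bravo L=charlie R=golf all differ -> CONFLICT
i=1: BASE=india L=echo R=delta all differ -> CONFLICT
i=2: L=juliet R=juliet -> agree -> juliet
i=3: L=foxtrot R=foxtrot -> agree -> foxtrot
i=4: L=india=BASE, R=delta -> take RIGHT -> delta
Conflict count: 2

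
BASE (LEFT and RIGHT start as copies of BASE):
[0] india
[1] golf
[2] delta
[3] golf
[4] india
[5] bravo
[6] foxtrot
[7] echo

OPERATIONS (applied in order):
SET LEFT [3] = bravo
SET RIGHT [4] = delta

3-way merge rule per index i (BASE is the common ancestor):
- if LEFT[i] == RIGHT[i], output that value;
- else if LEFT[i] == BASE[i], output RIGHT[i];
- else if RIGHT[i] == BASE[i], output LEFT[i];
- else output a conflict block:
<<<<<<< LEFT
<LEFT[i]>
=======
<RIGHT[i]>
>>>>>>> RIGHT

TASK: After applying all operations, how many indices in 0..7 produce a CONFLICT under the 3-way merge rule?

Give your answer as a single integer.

Answer: 0

Derivation:
Final LEFT:  [india, golf, delta, bravo, india, bravo, foxtrot, echo]
Final RIGHT: [india, golf, delta, golf, delta, bravo, foxtrot, echo]
i=0: L=india R=india -> agree -> india
i=1: L=golf R=golf -> agree -> golf
i=2: L=delta R=delta -> agree -> delta
i=3: L=bravo, R=golf=BASE -> take LEFT -> bravo
i=4: L=india=BASE, R=delta -> take RIGHT -> delta
i=5: L=bravo R=bravo -> agree -> bravo
i=6: L=foxtrot R=foxtrot -> agree -> foxtrot
i=7: L=echo R=echo -> agree -> echo
Conflict count: 0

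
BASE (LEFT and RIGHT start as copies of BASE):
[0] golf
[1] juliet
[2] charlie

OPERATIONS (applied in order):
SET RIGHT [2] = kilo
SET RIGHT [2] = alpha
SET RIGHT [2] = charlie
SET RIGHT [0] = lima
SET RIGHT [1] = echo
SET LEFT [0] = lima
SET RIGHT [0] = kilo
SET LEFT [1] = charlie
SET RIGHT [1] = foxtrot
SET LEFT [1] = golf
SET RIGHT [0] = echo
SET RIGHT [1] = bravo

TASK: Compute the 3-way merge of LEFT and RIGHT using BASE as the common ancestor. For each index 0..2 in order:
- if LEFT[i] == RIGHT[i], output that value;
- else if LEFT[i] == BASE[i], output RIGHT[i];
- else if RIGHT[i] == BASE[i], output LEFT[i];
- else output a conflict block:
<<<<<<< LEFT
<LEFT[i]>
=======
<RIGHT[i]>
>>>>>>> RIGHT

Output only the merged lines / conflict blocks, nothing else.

Answer: <<<<<<< LEFT
lima
=======
echo
>>>>>>> RIGHT
<<<<<<< LEFT
golf
=======
bravo
>>>>>>> RIGHT
charlie

Derivation:
Final LEFT:  [lima, golf, charlie]
Final RIGHT: [echo, bravo, charlie]
i=0: BASE=golf L=lima R=echo all differ -> CONFLICT
i=1: BASE=juliet L=golf R=bravo all differ -> CONFLICT
i=2: L=charlie R=charlie -> agree -> charlie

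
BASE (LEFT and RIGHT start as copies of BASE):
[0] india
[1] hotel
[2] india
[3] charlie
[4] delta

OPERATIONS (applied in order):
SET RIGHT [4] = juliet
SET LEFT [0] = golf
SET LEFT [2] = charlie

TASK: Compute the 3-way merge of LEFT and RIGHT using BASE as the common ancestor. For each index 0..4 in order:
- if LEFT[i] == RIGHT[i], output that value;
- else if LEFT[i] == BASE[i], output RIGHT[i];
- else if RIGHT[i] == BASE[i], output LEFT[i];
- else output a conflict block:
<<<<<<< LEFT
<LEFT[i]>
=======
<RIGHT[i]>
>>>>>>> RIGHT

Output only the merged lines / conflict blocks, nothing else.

Answer: golf
hotel
charlie
charlie
juliet

Derivation:
Final LEFT:  [golf, hotel, charlie, charlie, delta]
Final RIGHT: [india, hotel, india, charlie, juliet]
i=0: L=golf, R=india=BASE -> take LEFT -> golf
i=1: L=hotel R=hotel -> agree -> hotel
i=2: L=charlie, R=india=BASE -> take LEFT -> charlie
i=3: L=charlie R=charlie -> agree -> charlie
i=4: L=delta=BASE, R=juliet -> take RIGHT -> juliet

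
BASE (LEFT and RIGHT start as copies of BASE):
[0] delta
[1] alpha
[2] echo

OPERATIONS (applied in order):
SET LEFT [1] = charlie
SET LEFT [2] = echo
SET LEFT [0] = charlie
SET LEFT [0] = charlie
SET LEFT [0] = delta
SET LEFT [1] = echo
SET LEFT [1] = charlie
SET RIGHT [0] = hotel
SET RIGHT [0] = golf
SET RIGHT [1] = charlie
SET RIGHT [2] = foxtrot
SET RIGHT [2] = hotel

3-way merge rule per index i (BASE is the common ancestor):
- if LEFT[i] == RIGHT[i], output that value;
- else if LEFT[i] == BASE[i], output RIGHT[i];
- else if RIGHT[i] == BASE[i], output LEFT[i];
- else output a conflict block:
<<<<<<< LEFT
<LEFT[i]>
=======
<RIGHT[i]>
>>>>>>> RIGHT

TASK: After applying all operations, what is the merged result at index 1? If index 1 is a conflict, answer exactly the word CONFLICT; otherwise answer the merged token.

Answer: charlie

Derivation:
Final LEFT:  [delta, charlie, echo]
Final RIGHT: [golf, charlie, hotel]
i=0: L=delta=BASE, R=golf -> take RIGHT -> golf
i=1: L=charlie R=charlie -> agree -> charlie
i=2: L=echo=BASE, R=hotel -> take RIGHT -> hotel
Index 1 -> charlie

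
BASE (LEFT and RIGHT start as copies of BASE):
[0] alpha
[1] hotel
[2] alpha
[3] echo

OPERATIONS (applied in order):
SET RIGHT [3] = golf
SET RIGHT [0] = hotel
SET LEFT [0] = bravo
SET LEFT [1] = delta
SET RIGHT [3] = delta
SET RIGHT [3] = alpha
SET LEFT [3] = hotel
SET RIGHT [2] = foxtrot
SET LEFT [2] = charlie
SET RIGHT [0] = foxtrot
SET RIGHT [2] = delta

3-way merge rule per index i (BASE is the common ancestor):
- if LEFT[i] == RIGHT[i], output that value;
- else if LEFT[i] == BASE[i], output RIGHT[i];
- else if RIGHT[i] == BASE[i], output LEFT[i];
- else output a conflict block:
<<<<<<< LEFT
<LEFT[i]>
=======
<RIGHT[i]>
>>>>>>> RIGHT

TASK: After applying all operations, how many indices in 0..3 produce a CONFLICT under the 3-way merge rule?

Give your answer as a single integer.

Answer: 3

Derivation:
Final LEFT:  [bravo, delta, charlie, hotel]
Final RIGHT: [foxtrot, hotel, delta, alpha]
i=0: BASE=alpha L=bravo R=foxtrot all differ -> CONFLICT
i=1: L=delta, R=hotel=BASE -> take LEFT -> delta
i=2: BASE=alpha L=charlie R=delta all differ -> CONFLICT
i=3: BASE=echo L=hotel R=alpha all differ -> CONFLICT
Conflict count: 3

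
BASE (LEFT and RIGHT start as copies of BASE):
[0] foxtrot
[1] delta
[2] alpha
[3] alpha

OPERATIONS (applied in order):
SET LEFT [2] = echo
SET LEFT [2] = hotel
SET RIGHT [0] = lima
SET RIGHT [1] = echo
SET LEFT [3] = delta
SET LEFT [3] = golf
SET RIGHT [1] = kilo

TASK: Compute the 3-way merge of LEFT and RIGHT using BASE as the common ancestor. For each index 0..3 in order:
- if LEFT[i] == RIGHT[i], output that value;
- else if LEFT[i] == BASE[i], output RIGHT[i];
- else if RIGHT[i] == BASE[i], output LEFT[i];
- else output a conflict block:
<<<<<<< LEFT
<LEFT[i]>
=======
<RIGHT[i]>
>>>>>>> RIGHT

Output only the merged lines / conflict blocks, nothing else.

Final LEFT:  [foxtrot, delta, hotel, golf]
Final RIGHT: [lima, kilo, alpha, alpha]
i=0: L=foxtrot=BASE, R=lima -> take RIGHT -> lima
i=1: L=delta=BASE, R=kilo -> take RIGHT -> kilo
i=2: L=hotel, R=alpha=BASE -> take LEFT -> hotel
i=3: L=golf, R=alpha=BASE -> take LEFT -> golf

Answer: lima
kilo
hotel
golf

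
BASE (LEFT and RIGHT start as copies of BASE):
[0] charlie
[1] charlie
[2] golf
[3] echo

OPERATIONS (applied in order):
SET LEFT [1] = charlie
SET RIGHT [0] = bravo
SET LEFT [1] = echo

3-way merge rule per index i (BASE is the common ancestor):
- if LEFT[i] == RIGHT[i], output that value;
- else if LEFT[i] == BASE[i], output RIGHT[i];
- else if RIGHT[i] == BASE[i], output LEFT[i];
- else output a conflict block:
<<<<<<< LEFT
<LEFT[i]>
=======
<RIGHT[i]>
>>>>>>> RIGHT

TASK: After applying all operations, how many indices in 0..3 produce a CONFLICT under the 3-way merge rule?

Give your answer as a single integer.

Answer: 0

Derivation:
Final LEFT:  [charlie, echo, golf, echo]
Final RIGHT: [bravo, charlie, golf, echo]
i=0: L=charlie=BASE, R=bravo -> take RIGHT -> bravo
i=1: L=echo, R=charlie=BASE -> take LEFT -> echo
i=2: L=golf R=golf -> agree -> golf
i=3: L=echo R=echo -> agree -> echo
Conflict count: 0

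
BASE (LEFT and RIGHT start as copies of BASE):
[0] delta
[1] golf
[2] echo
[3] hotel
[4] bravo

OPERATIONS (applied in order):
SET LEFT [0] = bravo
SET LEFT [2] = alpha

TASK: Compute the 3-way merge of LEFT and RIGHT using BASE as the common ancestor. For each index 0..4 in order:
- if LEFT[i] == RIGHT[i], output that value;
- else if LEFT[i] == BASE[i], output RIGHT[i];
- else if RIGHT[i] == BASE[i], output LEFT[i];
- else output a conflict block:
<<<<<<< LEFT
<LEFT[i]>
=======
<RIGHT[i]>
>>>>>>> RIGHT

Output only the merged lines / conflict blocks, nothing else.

Final LEFT:  [bravo, golf, alpha, hotel, bravo]
Final RIGHT: [delta, golf, echo, hotel, bravo]
i=0: L=bravo, R=delta=BASE -> take LEFT -> bravo
i=1: L=golf R=golf -> agree -> golf
i=2: L=alpha, R=echo=BASE -> take LEFT -> alpha
i=3: L=hotel R=hotel -> agree -> hotel
i=4: L=bravo R=bravo -> agree -> bravo

Answer: bravo
golf
alpha
hotel
bravo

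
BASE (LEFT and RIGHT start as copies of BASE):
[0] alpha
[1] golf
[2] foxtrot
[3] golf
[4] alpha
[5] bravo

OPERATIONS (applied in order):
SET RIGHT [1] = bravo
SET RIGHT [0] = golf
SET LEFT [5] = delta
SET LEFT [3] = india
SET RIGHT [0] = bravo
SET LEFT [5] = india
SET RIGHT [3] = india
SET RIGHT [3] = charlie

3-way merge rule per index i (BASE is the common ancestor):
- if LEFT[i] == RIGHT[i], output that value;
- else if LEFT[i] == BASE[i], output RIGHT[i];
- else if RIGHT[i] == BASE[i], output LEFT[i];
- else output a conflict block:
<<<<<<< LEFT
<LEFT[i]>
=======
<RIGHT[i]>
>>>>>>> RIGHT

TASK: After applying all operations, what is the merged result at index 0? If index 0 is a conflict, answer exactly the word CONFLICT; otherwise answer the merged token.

Final LEFT:  [alpha, golf, foxtrot, india, alpha, india]
Final RIGHT: [bravo, bravo, foxtrot, charlie, alpha, bravo]
i=0: L=alpha=BASE, R=bravo -> take RIGHT -> bravo
i=1: L=golf=BASE, R=bravo -> take RIGHT -> bravo
i=2: L=foxtrot R=foxtrot -> agree -> foxtrot
i=3: BASE=golf L=india R=charlie all differ -> CONFLICT
i=4: L=alpha R=alpha -> agree -> alpha
i=5: L=india, R=bravo=BASE -> take LEFT -> india
Index 0 -> bravo

Answer: bravo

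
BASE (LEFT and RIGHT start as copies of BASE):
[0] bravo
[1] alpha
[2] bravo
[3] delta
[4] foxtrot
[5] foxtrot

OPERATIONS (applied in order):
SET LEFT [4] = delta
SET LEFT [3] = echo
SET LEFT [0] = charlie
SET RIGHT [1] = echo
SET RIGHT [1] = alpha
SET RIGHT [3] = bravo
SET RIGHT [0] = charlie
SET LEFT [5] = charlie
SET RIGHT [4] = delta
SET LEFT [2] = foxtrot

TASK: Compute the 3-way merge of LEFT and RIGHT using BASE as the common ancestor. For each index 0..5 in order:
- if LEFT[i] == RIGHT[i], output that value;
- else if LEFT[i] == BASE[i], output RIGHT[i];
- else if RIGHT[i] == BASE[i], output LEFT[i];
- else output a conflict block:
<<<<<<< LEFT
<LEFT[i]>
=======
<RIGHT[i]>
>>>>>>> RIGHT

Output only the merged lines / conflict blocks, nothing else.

Final LEFT:  [charlie, alpha, foxtrot, echo, delta, charlie]
Final RIGHT: [charlie, alpha, bravo, bravo, delta, foxtrot]
i=0: L=charlie R=charlie -> agree -> charlie
i=1: L=alpha R=alpha -> agree -> alpha
i=2: L=foxtrot, R=bravo=BASE -> take LEFT -> foxtrot
i=3: BASE=delta L=echo R=bravo all differ -> CONFLICT
i=4: L=delta R=delta -> agree -> delta
i=5: L=charlie, R=foxtrot=BASE -> take LEFT -> charlie

Answer: charlie
alpha
foxtrot
<<<<<<< LEFT
echo
=======
bravo
>>>>>>> RIGHT
delta
charlie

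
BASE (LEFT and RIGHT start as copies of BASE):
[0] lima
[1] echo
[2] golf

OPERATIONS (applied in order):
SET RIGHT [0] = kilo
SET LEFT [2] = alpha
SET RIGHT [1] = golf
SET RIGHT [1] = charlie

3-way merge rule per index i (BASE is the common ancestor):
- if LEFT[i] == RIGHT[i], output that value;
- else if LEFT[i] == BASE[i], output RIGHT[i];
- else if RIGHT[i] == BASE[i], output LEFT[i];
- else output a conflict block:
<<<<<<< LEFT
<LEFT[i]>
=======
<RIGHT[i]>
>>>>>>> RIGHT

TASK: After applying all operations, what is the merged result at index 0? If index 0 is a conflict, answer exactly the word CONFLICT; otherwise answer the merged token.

Final LEFT:  [lima, echo, alpha]
Final RIGHT: [kilo, charlie, golf]
i=0: L=lima=BASE, R=kilo -> take RIGHT -> kilo
i=1: L=echo=BASE, R=charlie -> take RIGHT -> charlie
i=2: L=alpha, R=golf=BASE -> take LEFT -> alpha
Index 0 -> kilo

Answer: kilo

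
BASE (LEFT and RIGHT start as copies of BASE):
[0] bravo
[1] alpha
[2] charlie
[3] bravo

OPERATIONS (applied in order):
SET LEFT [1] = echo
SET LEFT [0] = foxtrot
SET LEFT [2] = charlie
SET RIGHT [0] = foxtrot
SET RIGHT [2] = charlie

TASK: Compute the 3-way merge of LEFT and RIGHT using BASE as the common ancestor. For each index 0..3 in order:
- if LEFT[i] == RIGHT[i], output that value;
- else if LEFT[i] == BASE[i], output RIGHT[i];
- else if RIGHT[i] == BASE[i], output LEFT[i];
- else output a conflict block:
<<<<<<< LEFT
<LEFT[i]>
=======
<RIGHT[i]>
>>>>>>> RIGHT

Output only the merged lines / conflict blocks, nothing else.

Final LEFT:  [foxtrot, echo, charlie, bravo]
Final RIGHT: [foxtrot, alpha, charlie, bravo]
i=0: L=foxtrot R=foxtrot -> agree -> foxtrot
i=1: L=echo, R=alpha=BASE -> take LEFT -> echo
i=2: L=charlie R=charlie -> agree -> charlie
i=3: L=bravo R=bravo -> agree -> bravo

Answer: foxtrot
echo
charlie
bravo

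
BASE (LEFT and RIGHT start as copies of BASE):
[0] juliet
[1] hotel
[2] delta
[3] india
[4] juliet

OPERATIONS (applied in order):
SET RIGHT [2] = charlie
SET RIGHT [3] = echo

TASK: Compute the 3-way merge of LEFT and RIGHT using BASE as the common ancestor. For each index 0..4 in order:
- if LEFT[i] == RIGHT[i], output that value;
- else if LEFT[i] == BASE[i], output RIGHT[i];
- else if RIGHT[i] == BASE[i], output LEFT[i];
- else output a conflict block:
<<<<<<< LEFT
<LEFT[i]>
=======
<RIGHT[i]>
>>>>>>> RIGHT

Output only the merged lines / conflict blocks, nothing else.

Answer: juliet
hotel
charlie
echo
juliet

Derivation:
Final LEFT:  [juliet, hotel, delta, india, juliet]
Final RIGHT: [juliet, hotel, charlie, echo, juliet]
i=0: L=juliet R=juliet -> agree -> juliet
i=1: L=hotel R=hotel -> agree -> hotel
i=2: L=delta=BASE, R=charlie -> take RIGHT -> charlie
i=3: L=india=BASE, R=echo -> take RIGHT -> echo
i=4: L=juliet R=juliet -> agree -> juliet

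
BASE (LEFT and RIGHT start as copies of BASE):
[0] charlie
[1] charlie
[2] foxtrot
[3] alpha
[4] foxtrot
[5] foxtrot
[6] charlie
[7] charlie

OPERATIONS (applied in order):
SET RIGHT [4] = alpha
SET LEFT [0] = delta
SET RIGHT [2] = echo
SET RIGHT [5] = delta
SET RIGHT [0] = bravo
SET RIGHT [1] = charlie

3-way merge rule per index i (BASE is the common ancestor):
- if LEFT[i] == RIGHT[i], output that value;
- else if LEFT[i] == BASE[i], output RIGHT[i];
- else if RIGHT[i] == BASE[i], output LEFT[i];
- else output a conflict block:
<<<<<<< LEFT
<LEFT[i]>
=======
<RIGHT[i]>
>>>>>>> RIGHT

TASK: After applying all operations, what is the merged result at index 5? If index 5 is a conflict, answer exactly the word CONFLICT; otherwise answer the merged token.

Answer: delta

Derivation:
Final LEFT:  [delta, charlie, foxtrot, alpha, foxtrot, foxtrot, charlie, charlie]
Final RIGHT: [bravo, charlie, echo, alpha, alpha, delta, charlie, charlie]
i=0: BASE=charlie L=delta R=bravo all differ -> CONFLICT
i=1: L=charlie R=charlie -> agree -> charlie
i=2: L=foxtrot=BASE, R=echo -> take RIGHT -> echo
i=3: L=alpha R=alpha -> agree -> alpha
i=4: L=foxtrot=BASE, R=alpha -> take RIGHT -> alpha
i=5: L=foxtrot=BASE, R=delta -> take RIGHT -> delta
i=6: L=charlie R=charlie -> agree -> charlie
i=7: L=charlie R=charlie -> agree -> charlie
Index 5 -> delta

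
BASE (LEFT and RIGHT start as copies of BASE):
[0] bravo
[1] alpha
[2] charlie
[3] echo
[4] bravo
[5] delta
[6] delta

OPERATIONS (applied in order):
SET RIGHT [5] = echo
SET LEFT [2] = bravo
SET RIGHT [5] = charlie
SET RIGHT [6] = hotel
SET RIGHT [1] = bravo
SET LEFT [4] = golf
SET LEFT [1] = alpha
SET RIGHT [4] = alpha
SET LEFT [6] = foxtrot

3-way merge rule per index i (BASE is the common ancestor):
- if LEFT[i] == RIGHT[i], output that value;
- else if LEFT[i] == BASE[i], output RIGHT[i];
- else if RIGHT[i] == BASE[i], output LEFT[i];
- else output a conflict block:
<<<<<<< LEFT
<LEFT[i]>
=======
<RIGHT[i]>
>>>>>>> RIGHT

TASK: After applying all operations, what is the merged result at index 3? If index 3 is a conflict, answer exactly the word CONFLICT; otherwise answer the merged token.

Final LEFT:  [bravo, alpha, bravo, echo, golf, delta, foxtrot]
Final RIGHT: [bravo, bravo, charlie, echo, alpha, charlie, hotel]
i=0: L=bravo R=bravo -> agree -> bravo
i=1: L=alpha=BASE, R=bravo -> take RIGHT -> bravo
i=2: L=bravo, R=charlie=BASE -> take LEFT -> bravo
i=3: L=echo R=echo -> agree -> echo
i=4: BASE=bravo L=golf R=alpha all differ -> CONFLICT
i=5: L=delta=BASE, R=charlie -> take RIGHT -> charlie
i=6: BASE=delta L=foxtrot R=hotel all differ -> CONFLICT
Index 3 -> echo

Answer: echo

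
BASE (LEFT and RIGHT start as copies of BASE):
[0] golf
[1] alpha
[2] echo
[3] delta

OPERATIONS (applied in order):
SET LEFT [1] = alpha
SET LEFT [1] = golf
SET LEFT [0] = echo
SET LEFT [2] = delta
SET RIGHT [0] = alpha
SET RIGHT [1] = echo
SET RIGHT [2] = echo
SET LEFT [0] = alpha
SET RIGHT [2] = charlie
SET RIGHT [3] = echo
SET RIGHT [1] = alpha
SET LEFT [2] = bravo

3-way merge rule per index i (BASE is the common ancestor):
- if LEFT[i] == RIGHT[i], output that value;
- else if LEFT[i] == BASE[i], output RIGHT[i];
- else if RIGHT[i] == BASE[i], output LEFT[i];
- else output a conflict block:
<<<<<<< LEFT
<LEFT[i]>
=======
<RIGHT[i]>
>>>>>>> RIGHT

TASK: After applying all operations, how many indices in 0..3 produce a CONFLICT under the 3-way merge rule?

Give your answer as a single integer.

Final LEFT:  [alpha, golf, bravo, delta]
Final RIGHT: [alpha, alpha, charlie, echo]
i=0: L=alpha R=alpha -> agree -> alpha
i=1: L=golf, R=alpha=BASE -> take LEFT -> golf
i=2: BASE=echo L=bravo R=charlie all differ -> CONFLICT
i=3: L=delta=BASE, R=echo -> take RIGHT -> echo
Conflict count: 1

Answer: 1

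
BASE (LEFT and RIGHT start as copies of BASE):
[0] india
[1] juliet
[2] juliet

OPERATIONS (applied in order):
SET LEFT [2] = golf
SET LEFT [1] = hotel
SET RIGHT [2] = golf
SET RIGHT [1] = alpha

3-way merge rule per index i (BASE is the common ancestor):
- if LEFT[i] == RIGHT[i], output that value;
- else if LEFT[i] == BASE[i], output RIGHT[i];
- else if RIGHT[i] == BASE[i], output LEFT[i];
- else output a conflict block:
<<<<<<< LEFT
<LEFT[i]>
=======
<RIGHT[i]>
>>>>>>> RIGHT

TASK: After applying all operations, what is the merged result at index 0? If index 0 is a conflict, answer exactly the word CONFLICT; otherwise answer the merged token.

Final LEFT:  [india, hotel, golf]
Final RIGHT: [india, alpha, golf]
i=0: L=india R=india -> agree -> india
i=1: BASE=juliet L=hotel R=alpha all differ -> CONFLICT
i=2: L=golf R=golf -> agree -> golf
Index 0 -> india

Answer: india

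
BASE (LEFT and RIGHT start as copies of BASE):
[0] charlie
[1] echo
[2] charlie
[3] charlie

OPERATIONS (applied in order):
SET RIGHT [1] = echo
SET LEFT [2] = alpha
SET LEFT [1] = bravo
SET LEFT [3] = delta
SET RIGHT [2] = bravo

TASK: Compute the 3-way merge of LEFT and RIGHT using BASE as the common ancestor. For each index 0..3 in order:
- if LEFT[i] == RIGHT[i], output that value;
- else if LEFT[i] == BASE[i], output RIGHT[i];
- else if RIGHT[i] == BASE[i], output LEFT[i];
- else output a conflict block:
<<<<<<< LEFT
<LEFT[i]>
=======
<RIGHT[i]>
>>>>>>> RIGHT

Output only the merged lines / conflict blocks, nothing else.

Answer: charlie
bravo
<<<<<<< LEFT
alpha
=======
bravo
>>>>>>> RIGHT
delta

Derivation:
Final LEFT:  [charlie, bravo, alpha, delta]
Final RIGHT: [charlie, echo, bravo, charlie]
i=0: L=charlie R=charlie -> agree -> charlie
i=1: L=bravo, R=echo=BASE -> take LEFT -> bravo
i=2: BASE=charlie L=alpha R=bravo all differ -> CONFLICT
i=3: L=delta, R=charlie=BASE -> take LEFT -> delta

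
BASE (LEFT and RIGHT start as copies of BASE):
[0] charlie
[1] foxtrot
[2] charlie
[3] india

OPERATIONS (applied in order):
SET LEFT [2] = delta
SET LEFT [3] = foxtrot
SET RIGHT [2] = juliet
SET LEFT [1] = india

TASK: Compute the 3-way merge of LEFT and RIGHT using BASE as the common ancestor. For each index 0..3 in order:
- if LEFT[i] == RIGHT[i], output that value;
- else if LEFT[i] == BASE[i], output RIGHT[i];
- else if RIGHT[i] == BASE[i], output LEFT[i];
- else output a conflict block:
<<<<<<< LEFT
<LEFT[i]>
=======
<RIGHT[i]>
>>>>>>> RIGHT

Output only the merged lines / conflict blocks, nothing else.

Answer: charlie
india
<<<<<<< LEFT
delta
=======
juliet
>>>>>>> RIGHT
foxtrot

Derivation:
Final LEFT:  [charlie, india, delta, foxtrot]
Final RIGHT: [charlie, foxtrot, juliet, india]
i=0: L=charlie R=charlie -> agree -> charlie
i=1: L=india, R=foxtrot=BASE -> take LEFT -> india
i=2: BASE=charlie L=delta R=juliet all differ -> CONFLICT
i=3: L=foxtrot, R=india=BASE -> take LEFT -> foxtrot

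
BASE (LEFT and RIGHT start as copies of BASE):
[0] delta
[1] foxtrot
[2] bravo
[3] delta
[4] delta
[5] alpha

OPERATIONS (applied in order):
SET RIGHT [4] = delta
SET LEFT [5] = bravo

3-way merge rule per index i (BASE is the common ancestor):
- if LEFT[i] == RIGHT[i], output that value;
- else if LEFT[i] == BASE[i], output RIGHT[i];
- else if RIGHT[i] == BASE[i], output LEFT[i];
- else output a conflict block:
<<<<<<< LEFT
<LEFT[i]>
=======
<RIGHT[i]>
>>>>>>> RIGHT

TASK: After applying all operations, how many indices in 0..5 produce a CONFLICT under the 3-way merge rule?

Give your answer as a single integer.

Answer: 0

Derivation:
Final LEFT:  [delta, foxtrot, bravo, delta, delta, bravo]
Final RIGHT: [delta, foxtrot, bravo, delta, delta, alpha]
i=0: L=delta R=delta -> agree -> delta
i=1: L=foxtrot R=foxtrot -> agree -> foxtrot
i=2: L=bravo R=bravo -> agree -> bravo
i=3: L=delta R=delta -> agree -> delta
i=4: L=delta R=delta -> agree -> delta
i=5: L=bravo, R=alpha=BASE -> take LEFT -> bravo
Conflict count: 0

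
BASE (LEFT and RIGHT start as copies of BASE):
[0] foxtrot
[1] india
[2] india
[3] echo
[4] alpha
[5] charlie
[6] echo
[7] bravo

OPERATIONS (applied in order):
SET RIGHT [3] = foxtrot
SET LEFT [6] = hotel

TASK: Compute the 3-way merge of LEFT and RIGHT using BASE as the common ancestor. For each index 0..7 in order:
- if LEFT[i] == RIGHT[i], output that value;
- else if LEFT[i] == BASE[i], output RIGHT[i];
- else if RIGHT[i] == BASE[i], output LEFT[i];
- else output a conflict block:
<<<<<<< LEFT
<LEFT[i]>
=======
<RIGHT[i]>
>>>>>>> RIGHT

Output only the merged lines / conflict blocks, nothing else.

Answer: foxtrot
india
india
foxtrot
alpha
charlie
hotel
bravo

Derivation:
Final LEFT:  [foxtrot, india, india, echo, alpha, charlie, hotel, bravo]
Final RIGHT: [foxtrot, india, india, foxtrot, alpha, charlie, echo, bravo]
i=0: L=foxtrot R=foxtrot -> agree -> foxtrot
i=1: L=india R=india -> agree -> india
i=2: L=india R=india -> agree -> india
i=3: L=echo=BASE, R=foxtrot -> take RIGHT -> foxtrot
i=4: L=alpha R=alpha -> agree -> alpha
i=5: L=charlie R=charlie -> agree -> charlie
i=6: L=hotel, R=echo=BASE -> take LEFT -> hotel
i=7: L=bravo R=bravo -> agree -> bravo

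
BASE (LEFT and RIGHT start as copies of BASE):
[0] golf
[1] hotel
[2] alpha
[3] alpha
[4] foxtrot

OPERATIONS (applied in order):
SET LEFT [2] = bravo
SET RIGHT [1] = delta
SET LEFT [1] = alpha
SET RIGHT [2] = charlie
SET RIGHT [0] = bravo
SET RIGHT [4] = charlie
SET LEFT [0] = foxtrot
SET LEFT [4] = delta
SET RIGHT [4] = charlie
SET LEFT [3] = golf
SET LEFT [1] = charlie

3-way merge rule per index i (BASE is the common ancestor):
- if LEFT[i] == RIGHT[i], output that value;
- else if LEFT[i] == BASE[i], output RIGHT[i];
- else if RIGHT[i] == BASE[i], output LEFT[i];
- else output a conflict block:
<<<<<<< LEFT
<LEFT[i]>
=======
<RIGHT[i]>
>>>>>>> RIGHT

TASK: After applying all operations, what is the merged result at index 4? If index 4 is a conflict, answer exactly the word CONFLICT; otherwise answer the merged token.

Final LEFT:  [foxtrot, charlie, bravo, golf, delta]
Final RIGHT: [bravo, delta, charlie, alpha, charlie]
i=0: BASE=golf L=foxtrot R=bravo all differ -> CONFLICT
i=1: BASE=hotel L=charlie R=delta all differ -> CONFLICT
i=2: BASE=alpha L=bravo R=charlie all differ -> CONFLICT
i=3: L=golf, R=alpha=BASE -> take LEFT -> golf
i=4: BASE=foxtrot L=delta R=charlie all differ -> CONFLICT
Index 4 -> CONFLICT

Answer: CONFLICT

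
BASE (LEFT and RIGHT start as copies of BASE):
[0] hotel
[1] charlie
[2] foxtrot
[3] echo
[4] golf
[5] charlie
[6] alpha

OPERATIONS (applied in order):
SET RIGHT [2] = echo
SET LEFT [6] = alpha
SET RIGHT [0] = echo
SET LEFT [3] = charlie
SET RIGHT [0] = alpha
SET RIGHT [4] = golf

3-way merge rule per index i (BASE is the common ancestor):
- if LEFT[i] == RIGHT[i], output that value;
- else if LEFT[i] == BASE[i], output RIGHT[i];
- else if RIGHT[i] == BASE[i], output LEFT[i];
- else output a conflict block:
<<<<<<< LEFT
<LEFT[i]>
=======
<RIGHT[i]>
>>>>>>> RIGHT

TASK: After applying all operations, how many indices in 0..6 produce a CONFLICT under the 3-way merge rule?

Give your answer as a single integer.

Answer: 0

Derivation:
Final LEFT:  [hotel, charlie, foxtrot, charlie, golf, charlie, alpha]
Final RIGHT: [alpha, charlie, echo, echo, golf, charlie, alpha]
i=0: L=hotel=BASE, R=alpha -> take RIGHT -> alpha
i=1: L=charlie R=charlie -> agree -> charlie
i=2: L=foxtrot=BASE, R=echo -> take RIGHT -> echo
i=3: L=charlie, R=echo=BASE -> take LEFT -> charlie
i=4: L=golf R=golf -> agree -> golf
i=5: L=charlie R=charlie -> agree -> charlie
i=6: L=alpha R=alpha -> agree -> alpha
Conflict count: 0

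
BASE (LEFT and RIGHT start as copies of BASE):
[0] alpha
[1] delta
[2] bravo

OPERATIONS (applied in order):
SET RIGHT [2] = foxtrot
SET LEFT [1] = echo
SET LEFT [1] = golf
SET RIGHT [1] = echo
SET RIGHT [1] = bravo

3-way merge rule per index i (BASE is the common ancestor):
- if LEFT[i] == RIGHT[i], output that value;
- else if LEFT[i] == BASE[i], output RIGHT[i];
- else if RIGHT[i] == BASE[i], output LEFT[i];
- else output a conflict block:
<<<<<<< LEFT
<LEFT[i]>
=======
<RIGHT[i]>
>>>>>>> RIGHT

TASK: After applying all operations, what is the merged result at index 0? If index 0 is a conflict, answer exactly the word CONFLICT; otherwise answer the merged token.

Final LEFT:  [alpha, golf, bravo]
Final RIGHT: [alpha, bravo, foxtrot]
i=0: L=alpha R=alpha -> agree -> alpha
i=1: BASE=delta L=golf R=bravo all differ -> CONFLICT
i=2: L=bravo=BASE, R=foxtrot -> take RIGHT -> foxtrot
Index 0 -> alpha

Answer: alpha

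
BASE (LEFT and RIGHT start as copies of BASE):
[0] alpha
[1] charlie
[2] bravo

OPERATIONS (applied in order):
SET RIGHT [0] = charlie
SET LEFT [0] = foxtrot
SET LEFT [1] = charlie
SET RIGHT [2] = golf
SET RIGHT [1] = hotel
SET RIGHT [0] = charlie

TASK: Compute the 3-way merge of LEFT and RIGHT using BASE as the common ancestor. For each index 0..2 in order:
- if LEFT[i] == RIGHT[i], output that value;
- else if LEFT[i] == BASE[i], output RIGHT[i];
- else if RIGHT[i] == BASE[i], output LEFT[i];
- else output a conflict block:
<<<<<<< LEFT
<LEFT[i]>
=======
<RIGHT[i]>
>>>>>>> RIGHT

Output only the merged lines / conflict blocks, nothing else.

Answer: <<<<<<< LEFT
foxtrot
=======
charlie
>>>>>>> RIGHT
hotel
golf

Derivation:
Final LEFT:  [foxtrot, charlie, bravo]
Final RIGHT: [charlie, hotel, golf]
i=0: BASE=alpha L=foxtrot R=charlie all differ -> CONFLICT
i=1: L=charlie=BASE, R=hotel -> take RIGHT -> hotel
i=2: L=bravo=BASE, R=golf -> take RIGHT -> golf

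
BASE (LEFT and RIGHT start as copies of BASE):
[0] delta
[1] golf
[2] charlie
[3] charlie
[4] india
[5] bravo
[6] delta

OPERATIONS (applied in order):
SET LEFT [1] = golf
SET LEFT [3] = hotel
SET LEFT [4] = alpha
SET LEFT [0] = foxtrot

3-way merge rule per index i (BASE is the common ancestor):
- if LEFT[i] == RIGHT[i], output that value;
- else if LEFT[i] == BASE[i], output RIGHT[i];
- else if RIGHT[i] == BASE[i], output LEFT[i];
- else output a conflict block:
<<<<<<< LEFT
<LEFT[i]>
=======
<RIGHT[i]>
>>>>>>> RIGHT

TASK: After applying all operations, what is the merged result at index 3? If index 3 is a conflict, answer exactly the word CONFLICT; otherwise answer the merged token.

Answer: hotel

Derivation:
Final LEFT:  [foxtrot, golf, charlie, hotel, alpha, bravo, delta]
Final RIGHT: [delta, golf, charlie, charlie, india, bravo, delta]
i=0: L=foxtrot, R=delta=BASE -> take LEFT -> foxtrot
i=1: L=golf R=golf -> agree -> golf
i=2: L=charlie R=charlie -> agree -> charlie
i=3: L=hotel, R=charlie=BASE -> take LEFT -> hotel
i=4: L=alpha, R=india=BASE -> take LEFT -> alpha
i=5: L=bravo R=bravo -> agree -> bravo
i=6: L=delta R=delta -> agree -> delta
Index 3 -> hotel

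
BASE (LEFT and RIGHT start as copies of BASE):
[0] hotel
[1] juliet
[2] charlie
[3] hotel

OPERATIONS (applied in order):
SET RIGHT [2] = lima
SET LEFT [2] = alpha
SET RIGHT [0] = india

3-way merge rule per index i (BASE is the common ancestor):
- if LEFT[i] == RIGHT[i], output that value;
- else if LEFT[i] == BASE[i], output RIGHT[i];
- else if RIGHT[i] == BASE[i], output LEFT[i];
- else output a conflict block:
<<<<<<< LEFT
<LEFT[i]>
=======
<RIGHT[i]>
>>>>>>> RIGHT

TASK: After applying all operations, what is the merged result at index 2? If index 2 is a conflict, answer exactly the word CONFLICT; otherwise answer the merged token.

Final LEFT:  [hotel, juliet, alpha, hotel]
Final RIGHT: [india, juliet, lima, hotel]
i=0: L=hotel=BASE, R=india -> take RIGHT -> india
i=1: L=juliet R=juliet -> agree -> juliet
i=2: BASE=charlie L=alpha R=lima all differ -> CONFLICT
i=3: L=hotel R=hotel -> agree -> hotel
Index 2 -> CONFLICT

Answer: CONFLICT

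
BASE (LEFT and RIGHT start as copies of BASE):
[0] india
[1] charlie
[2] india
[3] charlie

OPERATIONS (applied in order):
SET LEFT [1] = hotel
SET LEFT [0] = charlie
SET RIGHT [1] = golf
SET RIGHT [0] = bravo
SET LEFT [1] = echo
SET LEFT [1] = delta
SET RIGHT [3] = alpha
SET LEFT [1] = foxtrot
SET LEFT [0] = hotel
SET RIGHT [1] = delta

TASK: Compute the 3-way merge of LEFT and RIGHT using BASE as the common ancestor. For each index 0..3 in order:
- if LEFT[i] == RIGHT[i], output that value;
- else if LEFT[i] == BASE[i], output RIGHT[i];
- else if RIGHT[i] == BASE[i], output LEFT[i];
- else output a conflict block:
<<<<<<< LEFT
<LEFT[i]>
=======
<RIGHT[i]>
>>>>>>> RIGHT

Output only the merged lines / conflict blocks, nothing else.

Final LEFT:  [hotel, foxtrot, india, charlie]
Final RIGHT: [bravo, delta, india, alpha]
i=0: BASE=india L=hotel R=bravo all differ -> CONFLICT
i=1: BASE=charlie L=foxtrot R=delta all differ -> CONFLICT
i=2: L=india R=india -> agree -> india
i=3: L=charlie=BASE, R=alpha -> take RIGHT -> alpha

Answer: <<<<<<< LEFT
hotel
=======
bravo
>>>>>>> RIGHT
<<<<<<< LEFT
foxtrot
=======
delta
>>>>>>> RIGHT
india
alpha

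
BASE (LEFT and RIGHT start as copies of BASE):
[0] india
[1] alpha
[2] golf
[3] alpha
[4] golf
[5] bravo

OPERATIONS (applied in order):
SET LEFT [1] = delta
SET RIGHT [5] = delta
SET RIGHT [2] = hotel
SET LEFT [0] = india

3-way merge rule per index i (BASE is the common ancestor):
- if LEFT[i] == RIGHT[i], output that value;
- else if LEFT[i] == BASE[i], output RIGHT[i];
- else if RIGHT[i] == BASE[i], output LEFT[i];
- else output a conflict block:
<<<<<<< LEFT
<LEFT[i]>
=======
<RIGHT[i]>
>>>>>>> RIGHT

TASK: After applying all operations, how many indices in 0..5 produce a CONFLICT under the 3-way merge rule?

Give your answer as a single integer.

Final LEFT:  [india, delta, golf, alpha, golf, bravo]
Final RIGHT: [india, alpha, hotel, alpha, golf, delta]
i=0: L=india R=india -> agree -> india
i=1: L=delta, R=alpha=BASE -> take LEFT -> delta
i=2: L=golf=BASE, R=hotel -> take RIGHT -> hotel
i=3: L=alpha R=alpha -> agree -> alpha
i=4: L=golf R=golf -> agree -> golf
i=5: L=bravo=BASE, R=delta -> take RIGHT -> delta
Conflict count: 0

Answer: 0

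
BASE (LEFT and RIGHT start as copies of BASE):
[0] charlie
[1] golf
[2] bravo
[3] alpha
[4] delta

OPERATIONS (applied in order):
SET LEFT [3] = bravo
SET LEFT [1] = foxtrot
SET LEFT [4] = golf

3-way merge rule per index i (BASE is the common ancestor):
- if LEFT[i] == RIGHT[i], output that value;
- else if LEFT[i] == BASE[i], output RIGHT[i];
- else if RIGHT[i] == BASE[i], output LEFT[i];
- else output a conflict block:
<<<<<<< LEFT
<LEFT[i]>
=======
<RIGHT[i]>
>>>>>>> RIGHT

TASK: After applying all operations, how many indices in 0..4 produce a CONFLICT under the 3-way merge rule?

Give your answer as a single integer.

Final LEFT:  [charlie, foxtrot, bravo, bravo, golf]
Final RIGHT: [charlie, golf, bravo, alpha, delta]
i=0: L=charlie R=charlie -> agree -> charlie
i=1: L=foxtrot, R=golf=BASE -> take LEFT -> foxtrot
i=2: L=bravo R=bravo -> agree -> bravo
i=3: L=bravo, R=alpha=BASE -> take LEFT -> bravo
i=4: L=golf, R=delta=BASE -> take LEFT -> golf
Conflict count: 0

Answer: 0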